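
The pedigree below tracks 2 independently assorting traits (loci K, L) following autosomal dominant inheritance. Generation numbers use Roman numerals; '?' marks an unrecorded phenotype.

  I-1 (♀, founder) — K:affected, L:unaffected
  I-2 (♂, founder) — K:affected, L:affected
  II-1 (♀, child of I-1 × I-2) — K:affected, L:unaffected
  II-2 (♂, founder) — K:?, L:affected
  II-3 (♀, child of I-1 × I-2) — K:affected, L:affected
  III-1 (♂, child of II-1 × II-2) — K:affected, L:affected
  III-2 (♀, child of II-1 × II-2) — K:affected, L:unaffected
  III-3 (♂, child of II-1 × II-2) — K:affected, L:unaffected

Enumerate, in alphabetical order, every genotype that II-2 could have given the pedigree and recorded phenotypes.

K/I-1 aff ·: Kk|KK
K/I-2 aff ·: Kk|KK
K/II-1 aff I-1×I-2: Kk|KK
K/II-2 ? ·: kk|Kk|KK
K/II-3 aff I-1×I-2: Kk|KK
K/III-1 aff II-1×II-2: Kk|KK
K/III-2 aff II-1×II-2: Kk|KK
K/III-3 aff II-1×II-2: Kk|KK
⇒ K over [I-1,I-2,II-1,II-2,II-3,III-1,III-2,III-3]: 172 consistent
L/I-1 un ·: ll
L/I-2 aff ·: Ll
L/II-1 un I-1×I-2: ll
L/II-2 aff ·: Ll
L/II-3 aff I-1×I-2: Ll
L/III-1 aff II-1×II-2: Ll
L/III-2 un II-1×II-2: ll
L/III-3 un II-1×II-2: ll
⇒ L over [I-1,I-2,II-1,II-2,II-3,III-1,III-2,III-3]: 1 consistent

II-2 ∈ {KK Ll, Kk Ll, kk Ll}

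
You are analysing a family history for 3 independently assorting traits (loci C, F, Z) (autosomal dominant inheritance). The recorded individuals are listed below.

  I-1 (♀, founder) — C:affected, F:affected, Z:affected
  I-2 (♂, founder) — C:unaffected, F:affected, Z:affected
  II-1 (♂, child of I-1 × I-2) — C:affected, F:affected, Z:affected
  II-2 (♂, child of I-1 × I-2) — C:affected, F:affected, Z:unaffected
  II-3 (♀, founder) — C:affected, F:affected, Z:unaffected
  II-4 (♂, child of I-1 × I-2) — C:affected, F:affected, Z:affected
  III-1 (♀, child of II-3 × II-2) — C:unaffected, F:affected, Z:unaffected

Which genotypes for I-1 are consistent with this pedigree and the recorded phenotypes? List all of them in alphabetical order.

I-1 ∈ {CC FF Zz, CC Ff Zz, Cc FF Zz, Cc Ff Zz}

C/I-1 aff ·: Cc|CC
C/I-2 un ·: cc
C/II-1 aff I-1×I-2: Cc
C/II-2 aff I-1×I-2: Cc
C/II-3 aff ·: Cc
C/II-4 aff I-1×I-2: Cc
C/III-1 un II-3×II-2: cc
⇒ C over [I-1,I-2,II-1,II-2,II-3,II-4,III-1]: 2 consistent
F/I-1 aff ·: Ff|FF
F/I-2 aff ·: Ff|FF
F/II-1 aff I-1×I-2: Ff|FF
F/II-2 aff I-1×I-2: Ff|FF
F/II-3 aff ·: Ff|FF
F/II-4 aff I-1×I-2: Ff|FF
F/III-1 aff II-3×II-2: Ff|FF
⇒ F over [I-1,I-2,II-1,II-2,II-3,II-4,III-1]: 87 consistent
Z/I-1 aff ·: Zz
Z/I-2 aff ·: Zz
Z/II-1 aff I-1×I-2: Zz|ZZ
Z/II-2 un I-1×I-2: zz
Z/II-3 un ·: zz
Z/II-4 aff I-1×I-2: Zz|ZZ
Z/III-1 un II-3×II-2: zz
⇒ Z over [I-1,I-2,II-1,II-2,II-3,II-4,III-1]: 4 consistent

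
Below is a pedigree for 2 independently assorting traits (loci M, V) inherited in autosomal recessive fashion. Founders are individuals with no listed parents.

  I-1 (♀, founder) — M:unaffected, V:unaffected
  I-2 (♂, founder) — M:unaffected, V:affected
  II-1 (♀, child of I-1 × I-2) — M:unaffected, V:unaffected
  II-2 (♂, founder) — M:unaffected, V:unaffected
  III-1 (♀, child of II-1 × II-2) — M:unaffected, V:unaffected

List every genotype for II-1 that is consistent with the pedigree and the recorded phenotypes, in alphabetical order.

M/I-1 un ·: MM|Mm
M/I-2 un ·: MM|Mm
M/II-1 un I-1×I-2: MM|Mm
M/II-2 un ·: MM|Mm
M/III-1 un II-1×II-2: MM|Mm
⇒ M over [I-1,I-2,II-1,II-2,III-1]: 24 consistent
V/I-1 un ·: VV|Vv
V/I-2 aff ·: vv
V/II-1 un I-1×I-2: Vv
V/II-2 un ·: VV|Vv
V/III-1 un II-1×II-2: VV|Vv
⇒ V over [I-1,I-2,II-1,II-2,III-1]: 8 consistent

II-1 ∈ {MM Vv, Mm Vv}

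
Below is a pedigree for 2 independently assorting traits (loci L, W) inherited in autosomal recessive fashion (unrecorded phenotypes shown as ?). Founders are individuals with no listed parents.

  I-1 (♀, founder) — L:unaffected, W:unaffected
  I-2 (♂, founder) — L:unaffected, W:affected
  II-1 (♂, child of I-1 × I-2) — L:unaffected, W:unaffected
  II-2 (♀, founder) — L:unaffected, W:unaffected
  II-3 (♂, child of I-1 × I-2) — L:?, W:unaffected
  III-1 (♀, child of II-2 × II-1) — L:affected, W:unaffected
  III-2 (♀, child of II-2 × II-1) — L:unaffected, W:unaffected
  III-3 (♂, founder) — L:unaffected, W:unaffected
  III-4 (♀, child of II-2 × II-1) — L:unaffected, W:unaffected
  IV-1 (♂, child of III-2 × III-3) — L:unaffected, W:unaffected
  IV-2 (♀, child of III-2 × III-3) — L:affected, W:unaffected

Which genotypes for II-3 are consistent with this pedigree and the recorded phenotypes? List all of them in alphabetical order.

II-3 ∈ {LL Ww, Ll Ww, ll Ww}

L/I-1 un ·: LL|Ll
L/I-2 un ·: LL|Ll
L/II-1 un I-1×I-2: Ll
L/II-2 un ·: Ll
L/II-3 ? I-1×I-2: LL|Ll|ll
L/III-1 aff II-2×II-1: ll
L/III-2 un II-2×II-1: Ll
L/III-3 un ·: Ll
L/III-4 un II-2×II-1: LL|Ll
L/IV-1 un III-2×III-3: LL|Ll
L/IV-2 aff III-2×III-3: ll
⇒ L over [I-1,I-2,II-1,II-2,II-3,III-1,III-2,III-3,III-4,IV-1,IV-2]: 28 consistent
W/I-1 un ·: WW|Ww
W/I-2 aff ·: ww
W/II-1 un I-1×I-2: Ww
W/II-2 un ·: WW|Ww
W/II-3 un I-1×I-2: Ww
W/III-1 un II-2×II-1: WW|Ww
W/III-2 un II-2×II-1: WW|Ww
W/III-3 un ·: WW|Ww
W/III-4 un II-2×II-1: WW|Ww
W/IV-1 un III-2×III-3: WW|Ww
W/IV-2 un III-2×III-3: WW|Ww
⇒ W over [I-1,I-2,II-1,II-2,II-3,III-1,III-2,III-3,III-4,IV-1,IV-2]: 208 consistent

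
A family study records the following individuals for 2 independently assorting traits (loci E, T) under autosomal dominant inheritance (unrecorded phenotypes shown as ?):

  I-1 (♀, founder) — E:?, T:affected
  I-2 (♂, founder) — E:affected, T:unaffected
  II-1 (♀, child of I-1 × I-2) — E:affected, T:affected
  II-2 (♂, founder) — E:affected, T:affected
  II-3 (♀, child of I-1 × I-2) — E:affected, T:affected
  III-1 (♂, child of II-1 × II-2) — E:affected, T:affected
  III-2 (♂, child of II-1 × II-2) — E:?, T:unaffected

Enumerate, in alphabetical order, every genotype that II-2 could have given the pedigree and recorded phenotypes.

II-2 ∈ {EE Tt, Ee Tt}

E/I-1 ? ·: ee|Ee|EE
E/I-2 aff ·: Ee|EE
E/II-1 aff I-1×I-2: Ee|EE
E/II-2 aff ·: Ee|EE
E/II-3 aff I-1×I-2: Ee|EE
E/III-1 aff II-1×II-2: Ee|EE
E/III-2 ? II-1×II-2: ee|Ee|EE
⇒ E over [I-1,I-2,II-1,II-2,II-3,III-1,III-2]: 115 consistent
T/I-1 aff ·: Tt|TT
T/I-2 un ·: tt
T/II-1 aff I-1×I-2: Tt
T/II-2 aff ·: Tt
T/II-3 aff I-1×I-2: Tt
T/III-1 aff II-1×II-2: Tt|TT
T/III-2 un II-1×II-2: tt
⇒ T over [I-1,I-2,II-1,II-2,II-3,III-1,III-2]: 4 consistent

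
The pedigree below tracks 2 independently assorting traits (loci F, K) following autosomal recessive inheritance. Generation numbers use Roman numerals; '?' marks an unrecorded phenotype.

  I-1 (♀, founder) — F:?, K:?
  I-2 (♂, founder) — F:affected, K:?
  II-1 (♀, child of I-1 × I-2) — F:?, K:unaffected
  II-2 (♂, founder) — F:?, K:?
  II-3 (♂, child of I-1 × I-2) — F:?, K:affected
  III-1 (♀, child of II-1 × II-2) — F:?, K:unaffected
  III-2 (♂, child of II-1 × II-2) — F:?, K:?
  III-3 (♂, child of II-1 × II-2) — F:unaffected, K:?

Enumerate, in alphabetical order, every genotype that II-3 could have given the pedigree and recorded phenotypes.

F/I-1 ? ·: FF|Ff|ff
F/I-2 aff ·: ff
F/II-1 ? I-1×I-2: Ff|ff
F/II-2 ? ·: FF|Ff|ff
F/II-3 ? I-1×I-2: Ff|ff
F/III-1 ? II-1×II-2: FF|Ff|ff
F/III-2 ? II-1×II-2: FF|Ff|ff
F/III-3 un II-1×II-2: FF|Ff
⇒ F over [I-1,I-2,II-1,II-2,II-3,III-1,III-2,III-3]: 105 consistent
K/I-1 ? ·: Kk|kk
K/I-2 ? ·: Kk|kk
K/II-1 un I-1×I-2: KK|Kk
K/II-2 ? ·: KK|Kk|kk
K/II-3 aff I-1×I-2: kk
K/III-1 un II-1×II-2: KK|Kk
K/III-2 ? II-1×II-2: KK|Kk|kk
K/III-3 ? II-1×II-2: KK|Kk|kk
⇒ K over [I-1,I-2,II-1,II-2,II-3,III-1,III-2,III-3]: 100 consistent

II-3 ∈ {Ff kk, ff kk}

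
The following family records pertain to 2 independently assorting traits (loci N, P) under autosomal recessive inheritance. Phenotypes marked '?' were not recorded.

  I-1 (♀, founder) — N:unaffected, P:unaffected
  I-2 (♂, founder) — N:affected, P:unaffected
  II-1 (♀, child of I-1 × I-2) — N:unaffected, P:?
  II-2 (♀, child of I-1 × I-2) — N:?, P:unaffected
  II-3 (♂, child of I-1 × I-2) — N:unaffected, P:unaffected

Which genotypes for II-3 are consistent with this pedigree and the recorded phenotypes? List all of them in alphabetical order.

II-3 ∈ {Nn PP, Nn Pp}

N/I-1 un ·: NN|Nn
N/I-2 aff ·: nn
N/II-1 un I-1×I-2: Nn
N/II-2 ? I-1×I-2: Nn|nn
N/II-3 un I-1×I-2: Nn
⇒ N over [I-1,I-2,II-1,II-2,II-3]: 3 consistent
P/I-1 un ·: PP|Pp
P/I-2 un ·: PP|Pp
P/II-1 ? I-1×I-2: PP|Pp|pp
P/II-2 un I-1×I-2: PP|Pp
P/II-3 un I-1×I-2: PP|Pp
⇒ P over [I-1,I-2,II-1,II-2,II-3]: 29 consistent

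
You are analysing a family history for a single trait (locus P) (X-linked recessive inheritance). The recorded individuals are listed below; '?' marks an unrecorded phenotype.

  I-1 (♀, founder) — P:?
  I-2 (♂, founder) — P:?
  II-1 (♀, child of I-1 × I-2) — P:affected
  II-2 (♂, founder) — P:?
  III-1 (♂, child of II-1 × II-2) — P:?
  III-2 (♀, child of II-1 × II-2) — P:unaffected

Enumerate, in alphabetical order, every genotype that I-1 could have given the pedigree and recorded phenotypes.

P/I-1 ? ·: X^PX^p|X^pX^p
P/I-2 ? ·: X^pY
P/II-1 aff I-1×I-2: X^pX^p
P/II-2 ? ·: X^PY
P/III-1 ? II-1×II-2: X^pY
P/III-2 un II-1×II-2: X^PX^p
⇒ P over [I-1,I-2,II-1,II-2,III-1,III-2]: 2 consistent

I-1 ∈ {X^PX^p, X^pX^p}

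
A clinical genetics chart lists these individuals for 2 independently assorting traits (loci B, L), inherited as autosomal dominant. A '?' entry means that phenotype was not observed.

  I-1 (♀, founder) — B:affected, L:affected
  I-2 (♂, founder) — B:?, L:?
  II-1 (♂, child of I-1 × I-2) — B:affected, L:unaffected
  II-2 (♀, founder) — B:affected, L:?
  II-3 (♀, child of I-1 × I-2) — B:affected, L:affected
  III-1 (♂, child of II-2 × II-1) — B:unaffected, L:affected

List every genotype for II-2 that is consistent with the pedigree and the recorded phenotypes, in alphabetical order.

B/I-1 aff ·: Bb|BB
B/I-2 ? ·: bb|Bb|BB
B/II-1 aff I-1×I-2: Bb
B/II-2 aff ·: Bb
B/II-3 aff I-1×I-2: Bb|BB
B/III-1 un II-2×II-1: bb
⇒ B over [I-1,I-2,II-1,II-2,II-3,III-1]: 8 consistent
L/I-1 aff ·: Ll
L/I-2 ? ·: ll|Ll
L/II-1 un I-1×I-2: ll
L/II-2 ? ·: Ll|LL
L/II-3 aff I-1×I-2: Ll|LL
L/III-1 aff II-2×II-1: Ll
⇒ L over [I-1,I-2,II-1,II-2,II-3,III-1]: 6 consistent

II-2 ∈ {Bb LL, Bb Ll}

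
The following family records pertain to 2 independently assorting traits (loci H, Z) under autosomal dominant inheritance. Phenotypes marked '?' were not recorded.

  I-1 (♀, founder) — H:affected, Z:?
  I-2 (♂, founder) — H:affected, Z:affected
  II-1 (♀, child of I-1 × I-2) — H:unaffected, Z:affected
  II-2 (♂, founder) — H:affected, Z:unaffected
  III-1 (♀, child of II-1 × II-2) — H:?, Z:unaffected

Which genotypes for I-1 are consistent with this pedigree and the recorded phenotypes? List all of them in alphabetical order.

I-1 ∈ {Hh ZZ, Hh Zz, Hh zz}

H/I-1 aff ·: Hh
H/I-2 aff ·: Hh
H/II-1 un I-1×I-2: hh
H/II-2 aff ·: Hh|HH
H/III-1 ? II-1×II-2: hh|Hh
⇒ H over [I-1,I-2,II-1,II-2,III-1]: 3 consistent
Z/I-1 ? ·: zz|Zz|ZZ
Z/I-2 aff ·: Zz|ZZ
Z/II-1 aff I-1×I-2: Zz
Z/II-2 un ·: zz
Z/III-1 un II-1×II-2: zz
⇒ Z over [I-1,I-2,II-1,II-2,III-1]: 5 consistent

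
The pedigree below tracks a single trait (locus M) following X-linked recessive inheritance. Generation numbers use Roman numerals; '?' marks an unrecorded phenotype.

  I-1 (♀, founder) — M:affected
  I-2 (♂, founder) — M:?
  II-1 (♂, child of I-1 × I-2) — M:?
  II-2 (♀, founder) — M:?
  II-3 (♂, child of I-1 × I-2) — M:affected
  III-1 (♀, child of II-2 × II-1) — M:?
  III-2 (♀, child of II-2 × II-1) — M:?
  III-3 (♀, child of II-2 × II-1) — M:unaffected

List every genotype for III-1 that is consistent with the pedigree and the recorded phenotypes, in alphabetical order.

III-1 ∈ {X^MX^m, X^mX^m}

M/I-1 aff ·: X^mX^m
M/I-2 ? ·: X^MY|X^mY
M/II-1 ? I-1×I-2: X^mY
M/II-2 ? ·: X^MX^M|X^MX^m
M/II-3 aff I-1×I-2: X^mY
M/III-1 ? II-2×II-1: X^MX^m|X^mX^m
M/III-2 ? II-2×II-1: X^MX^m|X^mX^m
M/III-3 un II-2×II-1: X^MX^m
⇒ M over [I-1,I-2,II-1,II-2,II-3,III-1,III-2,III-3]: 10 consistent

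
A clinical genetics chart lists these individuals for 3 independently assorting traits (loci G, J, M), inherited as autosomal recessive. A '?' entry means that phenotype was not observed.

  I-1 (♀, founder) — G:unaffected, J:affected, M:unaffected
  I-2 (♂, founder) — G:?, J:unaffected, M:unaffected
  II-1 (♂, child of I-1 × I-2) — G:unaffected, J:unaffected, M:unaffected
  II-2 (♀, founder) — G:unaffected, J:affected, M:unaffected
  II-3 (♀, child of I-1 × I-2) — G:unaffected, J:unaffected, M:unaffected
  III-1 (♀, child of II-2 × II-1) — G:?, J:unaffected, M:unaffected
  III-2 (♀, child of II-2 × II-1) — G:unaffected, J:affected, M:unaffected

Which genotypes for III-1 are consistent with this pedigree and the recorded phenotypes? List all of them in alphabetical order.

G/I-1 un ·: GG|Gg
G/I-2 ? ·: GG|Gg|gg
G/II-1 un I-1×I-2: GG|Gg
G/II-2 un ·: GG|Gg
G/II-3 un I-1×I-2: GG|Gg
G/III-1 ? II-2×II-1: GG|Gg|gg
G/III-2 un II-2×II-1: GG|Gg
⇒ G over [I-1,I-2,II-1,II-2,II-3,III-1,III-2]: 115 consistent
J/I-1 aff ·: jj
J/I-2 un ·: JJ|Jj
J/II-1 un I-1×I-2: Jj
J/II-2 aff ·: jj
J/II-3 un I-1×I-2: Jj
J/III-1 un II-2×II-1: Jj
J/III-2 aff II-2×II-1: jj
⇒ J over [I-1,I-2,II-1,II-2,II-3,III-1,III-2]: 2 consistent
M/I-1 un ·: MM|Mm
M/I-2 un ·: MM|Mm
M/II-1 un I-1×I-2: MM|Mm
M/II-2 un ·: MM|Mm
M/II-3 un I-1×I-2: MM|Mm
M/III-1 un II-2×II-1: MM|Mm
M/III-2 un II-2×II-1: MM|Mm
⇒ M over [I-1,I-2,II-1,II-2,II-3,III-1,III-2]: 83 consistent

III-1 ∈ {GG Jj MM, GG Jj Mm, Gg Jj MM, Gg Jj Mm, gg Jj MM, gg Jj Mm}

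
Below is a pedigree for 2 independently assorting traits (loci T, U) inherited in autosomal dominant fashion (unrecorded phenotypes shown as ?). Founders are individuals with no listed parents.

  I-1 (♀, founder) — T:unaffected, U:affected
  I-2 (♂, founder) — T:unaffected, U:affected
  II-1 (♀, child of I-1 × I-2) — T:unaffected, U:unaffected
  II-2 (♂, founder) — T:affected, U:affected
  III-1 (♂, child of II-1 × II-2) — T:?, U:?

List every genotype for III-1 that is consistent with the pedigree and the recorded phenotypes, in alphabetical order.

T/I-1 un ·: tt
T/I-2 un ·: tt
T/II-1 un I-1×I-2: tt
T/II-2 aff ·: Tt|TT
T/III-1 ? II-1×II-2: tt|Tt
⇒ T over [I-1,I-2,II-1,II-2,III-1]: 3 consistent
U/I-1 aff ·: Uu
U/I-2 aff ·: Uu
U/II-1 un I-1×I-2: uu
U/II-2 aff ·: Uu|UU
U/III-1 ? II-1×II-2: uu|Uu
⇒ U over [I-1,I-2,II-1,II-2,III-1]: 3 consistent

III-1 ∈ {Tt Uu, Tt uu, tt Uu, tt uu}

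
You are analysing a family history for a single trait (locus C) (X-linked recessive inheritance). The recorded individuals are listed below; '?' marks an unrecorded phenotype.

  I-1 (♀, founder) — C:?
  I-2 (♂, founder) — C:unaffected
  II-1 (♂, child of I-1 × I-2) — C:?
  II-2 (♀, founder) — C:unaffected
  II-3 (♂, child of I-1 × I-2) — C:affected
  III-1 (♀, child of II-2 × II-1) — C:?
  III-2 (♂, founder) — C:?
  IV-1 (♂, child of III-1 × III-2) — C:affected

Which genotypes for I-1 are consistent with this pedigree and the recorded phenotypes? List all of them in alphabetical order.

I-1 ∈ {X^CX^c, X^cX^c}

C/I-1 ? ·: X^CX^c|X^cX^c
C/I-2 un ·: X^CY
C/II-1 ? I-1×I-2: X^CY|X^cY
C/II-2 un ·: X^CX^C|X^CX^c
C/II-3 aff I-1×I-2: X^cY
C/III-1 ? II-2×II-1: X^CX^c|X^cX^c
C/III-2 ? ·: X^CY|X^cY
C/IV-1 aff III-1×III-2: X^cY
⇒ C over [I-1,I-2,II-1,II-2,II-3,III-1,III-2,IV-1]: 14 consistent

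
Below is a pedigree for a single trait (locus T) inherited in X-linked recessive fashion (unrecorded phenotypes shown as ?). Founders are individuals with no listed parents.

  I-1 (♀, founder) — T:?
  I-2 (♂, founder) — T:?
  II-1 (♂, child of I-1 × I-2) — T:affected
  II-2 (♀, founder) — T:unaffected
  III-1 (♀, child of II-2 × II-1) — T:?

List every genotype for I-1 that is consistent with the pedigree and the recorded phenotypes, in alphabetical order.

T/I-1 ? ·: X^TX^t|X^tX^t
T/I-2 ? ·: X^TY|X^tY
T/II-1 aff I-1×I-2: X^tY
T/II-2 un ·: X^TX^T|X^TX^t
T/III-1 ? II-2×II-1: X^TX^t|X^tX^t
⇒ T over [I-1,I-2,II-1,II-2,III-1]: 12 consistent

I-1 ∈ {X^TX^t, X^tX^t}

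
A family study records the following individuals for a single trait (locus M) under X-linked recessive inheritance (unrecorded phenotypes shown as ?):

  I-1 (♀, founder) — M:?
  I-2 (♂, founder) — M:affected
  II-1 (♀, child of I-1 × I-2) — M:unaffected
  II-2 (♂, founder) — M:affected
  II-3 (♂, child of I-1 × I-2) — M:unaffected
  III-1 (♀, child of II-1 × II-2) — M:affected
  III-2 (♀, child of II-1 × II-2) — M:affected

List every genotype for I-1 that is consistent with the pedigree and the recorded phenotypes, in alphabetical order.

M/I-1 ? ·: X^MX^M|X^MX^m
M/I-2 aff ·: X^mY
M/II-1 un I-1×I-2: X^MX^m
M/II-2 aff ·: X^mY
M/II-3 un I-1×I-2: X^MY
M/III-1 aff II-1×II-2: X^mX^m
M/III-2 aff II-1×II-2: X^mX^m
⇒ M over [I-1,I-2,II-1,II-2,II-3,III-1,III-2]: 2 consistent

I-1 ∈ {X^MX^M, X^MX^m}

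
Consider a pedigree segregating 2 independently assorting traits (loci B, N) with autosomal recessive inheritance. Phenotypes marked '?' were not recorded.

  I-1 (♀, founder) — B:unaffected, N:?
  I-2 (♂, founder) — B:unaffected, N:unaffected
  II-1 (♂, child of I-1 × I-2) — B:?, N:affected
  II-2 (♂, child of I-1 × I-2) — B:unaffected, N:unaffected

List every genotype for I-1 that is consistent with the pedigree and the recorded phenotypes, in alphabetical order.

B/I-1 un ·: BB|Bb
B/I-2 un ·: BB|Bb
B/II-1 ? I-1×I-2: BB|Bb|bb
B/II-2 un I-1×I-2: BB|Bb
⇒ B over [I-1,I-2,II-1,II-2]: 15 consistent
N/I-1 ? ·: Nn|nn
N/I-2 un ·: Nn
N/II-1 aff I-1×I-2: nn
N/II-2 un I-1×I-2: NN|Nn
⇒ N over [I-1,I-2,II-1,II-2]: 3 consistent

I-1 ∈ {BB Nn, BB nn, Bb Nn, Bb nn}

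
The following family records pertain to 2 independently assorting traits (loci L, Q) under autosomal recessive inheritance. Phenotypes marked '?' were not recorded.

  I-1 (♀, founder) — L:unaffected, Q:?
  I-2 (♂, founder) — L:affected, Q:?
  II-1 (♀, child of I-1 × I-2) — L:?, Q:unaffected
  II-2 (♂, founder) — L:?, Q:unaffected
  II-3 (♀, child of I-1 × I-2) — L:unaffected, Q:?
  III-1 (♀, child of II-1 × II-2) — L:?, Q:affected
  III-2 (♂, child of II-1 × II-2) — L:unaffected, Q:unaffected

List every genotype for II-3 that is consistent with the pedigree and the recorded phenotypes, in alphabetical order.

II-3 ∈ {Ll QQ, Ll Qq, Ll qq}

L/I-1 un ·: LL|Ll
L/I-2 aff ·: ll
L/II-1 ? I-1×I-2: Ll|ll
L/II-2 ? ·: LL|Ll|ll
L/II-3 un I-1×I-2: Ll
L/III-1 ? II-1×II-2: LL|Ll|ll
L/III-2 un II-1×II-2: LL|Ll
⇒ L over [I-1,I-2,II-1,II-2,II-3,III-1,III-2]: 27 consistent
Q/I-1 ? ·: QQ|Qq|qq
Q/I-2 ? ·: QQ|Qq|qq
Q/II-1 un I-1×I-2: Qq
Q/II-2 un ·: Qq
Q/II-3 ? I-1×I-2: QQ|Qq|qq
Q/III-1 aff II-1×II-2: qq
Q/III-2 un II-1×II-2: QQ|Qq
⇒ Q over [I-1,I-2,II-1,II-2,II-3,III-1,III-2]: 26 consistent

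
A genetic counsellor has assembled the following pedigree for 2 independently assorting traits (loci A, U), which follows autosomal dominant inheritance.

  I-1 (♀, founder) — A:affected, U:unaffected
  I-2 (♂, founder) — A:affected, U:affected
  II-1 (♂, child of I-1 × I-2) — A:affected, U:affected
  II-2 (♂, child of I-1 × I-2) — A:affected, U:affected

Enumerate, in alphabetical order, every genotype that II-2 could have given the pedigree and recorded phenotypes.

A/I-1 aff ·: Aa|AA
A/I-2 aff ·: Aa|AA
A/II-1 aff I-1×I-2: Aa|AA
A/II-2 aff I-1×I-2: Aa|AA
⇒ A over [I-1,I-2,II-1,II-2]: 13 consistent
U/I-1 un ·: uu
U/I-2 aff ·: Uu|UU
U/II-1 aff I-1×I-2: Uu
U/II-2 aff I-1×I-2: Uu
⇒ U over [I-1,I-2,II-1,II-2]: 2 consistent

II-2 ∈ {AA Uu, Aa Uu}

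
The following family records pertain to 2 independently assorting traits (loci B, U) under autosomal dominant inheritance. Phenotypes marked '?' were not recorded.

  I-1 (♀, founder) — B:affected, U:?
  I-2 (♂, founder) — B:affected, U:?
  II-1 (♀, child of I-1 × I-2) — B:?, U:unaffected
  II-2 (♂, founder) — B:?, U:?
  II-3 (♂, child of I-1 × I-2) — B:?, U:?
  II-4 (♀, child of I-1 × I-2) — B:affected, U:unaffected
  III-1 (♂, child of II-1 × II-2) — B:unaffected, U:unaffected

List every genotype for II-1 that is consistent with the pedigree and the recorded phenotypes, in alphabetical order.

II-1 ∈ {Bb uu, bb uu}

B/I-1 aff ·: Bb|BB
B/I-2 aff ·: Bb|BB
B/II-1 ? I-1×I-2: bb|Bb
B/II-2 ? ·: bb|Bb
B/II-3 ? I-1×I-2: bb|Bb|BB
B/II-4 aff I-1×I-2: Bb|BB
B/III-1 un II-1×II-2: bb
⇒ B over [I-1,I-2,II-1,II-2,II-3,II-4,III-1]: 40 consistent
U/I-1 ? ·: uu|Uu
U/I-2 ? ·: uu|Uu
U/II-1 un I-1×I-2: uu
U/II-2 ? ·: uu|Uu
U/II-3 ? I-1×I-2: uu|Uu|UU
U/II-4 un I-1×I-2: uu
U/III-1 un II-1×II-2: uu
⇒ U over [I-1,I-2,II-1,II-2,II-3,II-4,III-1]: 16 consistent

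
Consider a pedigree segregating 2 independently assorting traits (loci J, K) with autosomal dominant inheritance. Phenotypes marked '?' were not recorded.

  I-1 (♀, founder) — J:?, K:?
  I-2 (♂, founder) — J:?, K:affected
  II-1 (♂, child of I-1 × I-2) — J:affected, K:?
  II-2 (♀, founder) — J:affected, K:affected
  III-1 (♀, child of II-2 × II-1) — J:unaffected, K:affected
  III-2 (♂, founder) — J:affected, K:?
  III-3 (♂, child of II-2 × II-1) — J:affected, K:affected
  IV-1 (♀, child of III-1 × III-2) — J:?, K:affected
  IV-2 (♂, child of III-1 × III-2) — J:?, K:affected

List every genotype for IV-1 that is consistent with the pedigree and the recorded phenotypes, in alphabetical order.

IV-1 ∈ {Jj KK, Jj Kk, jj KK, jj Kk}

J/I-1 ? ·: jj|Jj|JJ
J/I-2 ? ·: jj|Jj|JJ
J/II-1 aff I-1×I-2: Jj
J/II-2 aff ·: Jj
J/III-1 un II-2×II-1: jj
J/III-2 aff ·: Jj|JJ
J/III-3 aff II-2×II-1: Jj|JJ
J/IV-1 ? III-1×III-2: jj|Jj
J/IV-2 ? III-1×III-2: jj|Jj
⇒ J over [I-1,I-2,II-1,II-2,III-1,III-2,III-3,IV-1,IV-2]: 70 consistent
K/I-1 ? ·: kk|Kk|KK
K/I-2 aff ·: Kk|KK
K/II-1 ? I-1×I-2: kk|Kk|KK
K/II-2 aff ·: Kk|KK
K/III-1 aff II-2×II-1: Kk|KK
K/III-2 ? ·: kk|Kk|KK
K/III-3 aff II-2×II-1: Kk|KK
K/IV-1 aff III-1×III-2: Kk|KK
K/IV-2 aff III-1×III-2: Kk|KK
⇒ K over [I-1,I-2,II-1,II-2,III-1,III-2,III-3,IV-1,IV-2]: 480 consistent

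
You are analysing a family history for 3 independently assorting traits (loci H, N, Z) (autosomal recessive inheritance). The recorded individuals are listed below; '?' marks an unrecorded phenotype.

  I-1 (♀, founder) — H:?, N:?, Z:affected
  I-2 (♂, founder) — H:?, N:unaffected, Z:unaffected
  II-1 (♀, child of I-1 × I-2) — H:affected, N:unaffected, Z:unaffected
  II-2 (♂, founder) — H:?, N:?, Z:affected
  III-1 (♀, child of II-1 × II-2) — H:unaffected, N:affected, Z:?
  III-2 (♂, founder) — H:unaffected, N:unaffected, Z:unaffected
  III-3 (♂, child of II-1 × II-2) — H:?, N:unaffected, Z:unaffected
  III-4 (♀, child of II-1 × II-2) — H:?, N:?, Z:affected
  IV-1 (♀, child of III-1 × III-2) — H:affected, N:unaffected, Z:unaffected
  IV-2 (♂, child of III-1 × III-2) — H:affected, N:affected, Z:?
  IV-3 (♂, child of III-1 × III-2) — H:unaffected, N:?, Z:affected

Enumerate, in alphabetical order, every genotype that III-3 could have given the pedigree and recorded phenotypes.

III-3 ∈ {Hh NN Zz, Hh Nn Zz, hh NN Zz, hh Nn Zz}

H/I-1 ? ·: Hh|hh
H/I-2 ? ·: Hh|hh
H/II-1 aff I-1×I-2: hh
H/II-2 ? ·: HH|Hh
H/III-1 un II-1×II-2: Hh
H/III-2 un ·: Hh
H/III-3 ? II-1×II-2: Hh|hh
H/III-4 ? II-1×II-2: Hh|hh
H/IV-1 aff III-1×III-2: hh
H/IV-2 aff III-1×III-2: hh
H/IV-3 un III-1×III-2: HH|Hh
⇒ H over [I-1,I-2,II-1,II-2,III-1,III-2,III-3,III-4,IV-1,IV-2,IV-3]: 40 consistent
N/I-1 ? ·: NN|Nn|nn
N/I-2 un ·: NN|Nn
N/II-1 un I-1×I-2: Nn
N/II-2 ? ·: Nn|nn
N/III-1 aff II-1×II-2: nn
N/III-2 un ·: Nn
N/III-3 un II-1×II-2: NN|Nn
N/III-4 ? II-1×II-2: NN|Nn|nn
N/IV-1 un III-1×III-2: Nn
N/IV-2 aff III-1×III-2: nn
N/IV-3 ? III-1×III-2: Nn|nn
⇒ N over [I-1,I-2,II-1,II-2,III-1,III-2,III-3,III-4,IV-1,IV-2,IV-3]: 80 consistent
Z/I-1 aff ·: zz
Z/I-2 un ·: ZZ|Zz
Z/II-1 un I-1×I-2: Zz
Z/II-2 aff ·: zz
Z/III-1 ? II-1×II-2: Zz|zz
Z/III-2 un ·: Zz
Z/III-3 un II-1×II-2: Zz
Z/III-4 aff II-1×II-2: zz
Z/IV-1 un III-1×III-2: ZZ|Zz
Z/IV-2 ? III-1×III-2: ZZ|Zz|zz
Z/IV-3 aff III-1×III-2: zz
⇒ Z over [I-1,I-2,II-1,II-2,III-1,III-2,III-3,III-4,IV-1,IV-2,IV-3]: 16 consistent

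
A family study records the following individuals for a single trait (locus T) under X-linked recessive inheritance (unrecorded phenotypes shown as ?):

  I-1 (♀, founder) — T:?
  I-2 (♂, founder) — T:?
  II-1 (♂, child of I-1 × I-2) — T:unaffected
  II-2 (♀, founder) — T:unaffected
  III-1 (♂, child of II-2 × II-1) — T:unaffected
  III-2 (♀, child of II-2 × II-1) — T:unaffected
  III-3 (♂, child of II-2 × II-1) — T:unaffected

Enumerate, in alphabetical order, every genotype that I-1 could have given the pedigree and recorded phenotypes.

T/I-1 ? ·: X^TX^T|X^TX^t
T/I-2 ? ·: X^TY|X^tY
T/II-1 un I-1×I-2: X^TY
T/II-2 un ·: X^TX^T|X^TX^t
T/III-1 un II-2×II-1: X^TY
T/III-2 un II-2×II-1: X^TX^T|X^TX^t
T/III-3 un II-2×II-1: X^TY
⇒ T over [I-1,I-2,II-1,II-2,III-1,III-2,III-3]: 12 consistent

I-1 ∈ {X^TX^T, X^TX^t}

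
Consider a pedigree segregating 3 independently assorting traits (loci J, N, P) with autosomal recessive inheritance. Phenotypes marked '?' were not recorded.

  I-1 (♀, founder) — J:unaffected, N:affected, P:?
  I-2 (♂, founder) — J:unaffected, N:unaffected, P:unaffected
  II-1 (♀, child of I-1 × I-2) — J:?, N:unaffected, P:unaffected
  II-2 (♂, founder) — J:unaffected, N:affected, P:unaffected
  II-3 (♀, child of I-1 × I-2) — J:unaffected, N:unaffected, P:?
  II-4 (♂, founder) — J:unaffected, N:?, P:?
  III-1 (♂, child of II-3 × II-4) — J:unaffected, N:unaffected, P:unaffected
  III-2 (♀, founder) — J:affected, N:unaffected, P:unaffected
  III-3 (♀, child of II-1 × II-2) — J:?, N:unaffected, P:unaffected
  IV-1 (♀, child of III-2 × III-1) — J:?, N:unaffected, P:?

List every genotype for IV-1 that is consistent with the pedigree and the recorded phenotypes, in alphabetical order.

J/I-1 un ·: JJ|Jj
J/I-2 un ·: JJ|Jj
J/II-1 ? I-1×I-2: JJ|Jj|jj
J/II-2 un ·: JJ|Jj
J/II-3 un I-1×I-2: JJ|Jj
J/II-4 un ·: JJ|Jj
J/III-1 un II-3×II-4: JJ|Jj
J/III-2 aff ·: jj
J/III-3 ? II-1×II-2: JJ|Jj|jj
J/IV-1 ? III-2×III-1: Jj|jj
⇒ J over [I-1,I-2,II-1,II-2,II-3,II-4,III-1,III-2,III-3,IV-1]: 282 consistent
N/I-1 aff ·: nn
N/I-2 un ·: NN|Nn
N/II-1 un I-1×I-2: Nn
N/II-2 aff ·: nn
N/II-3 un I-1×I-2: Nn
N/II-4 ? ·: NN|Nn|nn
N/III-1 un II-3×II-4: NN|Nn
N/III-2 un ·: NN|Nn
N/III-3 un II-1×II-2: Nn
N/IV-1 un III-2×III-1: NN|Nn
⇒ N over [I-1,I-2,II-1,II-2,II-3,II-4,III-1,III-2,III-3,IV-1]: 36 consistent
P/I-1 ? ·: PP|Pp|pp
P/I-2 un ·: PP|Pp
P/II-1 un I-1×I-2: PP|Pp
P/II-2 un ·: PP|Pp
P/II-3 ? I-1×I-2: PP|Pp|pp
P/II-4 ? ·: PP|Pp|pp
P/III-1 un II-3×II-4: PP|Pp
P/III-2 un ·: PP|Pp
P/III-3 un II-1×II-2: PP|Pp
P/IV-1 ? III-2×III-1: PP|Pp|pp
⇒ P over [I-1,I-2,II-1,II-2,II-3,II-4,III-1,III-2,III-3,IV-1]: 1103 consistent

IV-1 ∈ {Jj NN PP, Jj NN Pp, Jj NN pp, Jj Nn PP, Jj Nn Pp, Jj Nn pp, jj NN PP, jj NN Pp, jj NN pp, jj Nn PP, jj Nn Pp, jj Nn pp}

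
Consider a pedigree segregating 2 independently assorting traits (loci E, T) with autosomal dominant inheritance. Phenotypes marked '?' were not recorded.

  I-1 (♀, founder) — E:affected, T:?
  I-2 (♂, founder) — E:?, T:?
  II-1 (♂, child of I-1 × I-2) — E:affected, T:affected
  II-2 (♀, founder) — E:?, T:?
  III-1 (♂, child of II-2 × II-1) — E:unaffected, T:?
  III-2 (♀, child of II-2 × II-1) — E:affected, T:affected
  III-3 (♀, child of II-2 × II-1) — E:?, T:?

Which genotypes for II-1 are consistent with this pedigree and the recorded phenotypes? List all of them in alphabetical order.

E/I-1 aff ·: Ee|EE
E/I-2 ? ·: ee|Ee|EE
E/II-1 aff I-1×I-2: Ee
E/II-2 ? ·: ee|Ee
E/III-1 un II-2×II-1: ee
E/III-2 aff II-2×II-1: Ee|EE
E/III-3 ? II-2×II-1: ee|Ee|EE
⇒ E over [I-1,I-2,II-1,II-2,III-1,III-2,III-3]: 40 consistent
T/I-1 ? ·: tt|Tt|TT
T/I-2 ? ·: tt|Tt|TT
T/II-1 aff I-1×I-2: Tt|TT
T/II-2 ? ·: tt|Tt|TT
T/III-1 ? II-2×II-1: tt|Tt|TT
T/III-2 aff II-2×II-1: Tt|TT
T/III-3 ? II-2×II-1: tt|Tt|TT
⇒ T over [I-1,I-2,II-1,II-2,III-1,III-2,III-3]: 250 consistent

II-1 ∈ {Ee TT, Ee Tt}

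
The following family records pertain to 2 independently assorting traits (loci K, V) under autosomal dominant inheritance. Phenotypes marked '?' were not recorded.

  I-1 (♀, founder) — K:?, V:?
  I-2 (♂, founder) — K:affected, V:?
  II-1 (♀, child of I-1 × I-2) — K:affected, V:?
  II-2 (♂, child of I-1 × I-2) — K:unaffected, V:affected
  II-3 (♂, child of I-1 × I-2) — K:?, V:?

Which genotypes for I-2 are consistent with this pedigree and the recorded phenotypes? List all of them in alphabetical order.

I-2 ∈ {Kk VV, Kk Vv, Kk vv}

K/I-1 ? ·: kk|Kk
K/I-2 aff ·: Kk
K/II-1 aff I-1×I-2: Kk|KK
K/II-2 un I-1×I-2: kk
K/II-3 ? I-1×I-2: kk|Kk|KK
⇒ K over [I-1,I-2,II-1,II-2,II-3]: 8 consistent
V/I-1 ? ·: vv|Vv|VV
V/I-2 ? ·: vv|Vv|VV
V/II-1 ? I-1×I-2: vv|Vv|VV
V/II-2 aff I-1×I-2: Vv|VV
V/II-3 ? I-1×I-2: vv|Vv|VV
⇒ V over [I-1,I-2,II-1,II-2,II-3]: 45 consistent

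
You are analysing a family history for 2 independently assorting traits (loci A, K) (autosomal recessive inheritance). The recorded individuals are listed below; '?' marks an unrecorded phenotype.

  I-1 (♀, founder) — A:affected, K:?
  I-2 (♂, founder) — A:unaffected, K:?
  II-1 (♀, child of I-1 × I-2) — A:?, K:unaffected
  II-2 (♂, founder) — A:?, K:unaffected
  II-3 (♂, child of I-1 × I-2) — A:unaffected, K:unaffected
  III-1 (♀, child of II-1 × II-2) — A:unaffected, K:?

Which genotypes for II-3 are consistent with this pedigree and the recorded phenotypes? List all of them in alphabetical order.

A/I-1 aff ·: aa
A/I-2 un ·: AA|Aa
A/II-1 ? I-1×I-2: Aa|aa
A/II-2 ? ·: AA|Aa|aa
A/II-3 un I-1×I-2: Aa
A/III-1 un II-1×II-2: AA|Aa
⇒ A over [I-1,I-2,II-1,II-2,II-3,III-1]: 12 consistent
K/I-1 ? ·: KK|Kk|kk
K/I-2 ? ·: KK|Kk|kk
K/II-1 un I-1×I-2: KK|Kk
K/II-2 un ·: KK|Kk
K/II-3 un I-1×I-2: KK|Kk
K/III-1 ? II-1×II-2: KK|Kk|kk
⇒ K over [I-1,I-2,II-1,II-2,II-3,III-1]: 71 consistent

II-3 ∈ {Aa KK, Aa Kk}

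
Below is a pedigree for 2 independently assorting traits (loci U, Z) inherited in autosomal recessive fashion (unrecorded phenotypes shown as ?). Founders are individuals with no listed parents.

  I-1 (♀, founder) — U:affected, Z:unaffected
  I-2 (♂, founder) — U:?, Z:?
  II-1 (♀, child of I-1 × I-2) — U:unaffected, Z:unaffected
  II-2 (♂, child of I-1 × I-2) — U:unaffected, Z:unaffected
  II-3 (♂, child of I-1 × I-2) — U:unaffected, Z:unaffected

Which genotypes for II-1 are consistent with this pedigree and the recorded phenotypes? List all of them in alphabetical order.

U/I-1 aff ·: uu
U/I-2 ? ·: UU|Uu
U/II-1 un I-1×I-2: Uu
U/II-2 un I-1×I-2: Uu
U/II-3 un I-1×I-2: Uu
⇒ U over [I-1,I-2,II-1,II-2,II-3]: 2 consistent
Z/I-1 un ·: ZZ|Zz
Z/I-2 ? ·: ZZ|Zz|zz
Z/II-1 un I-1×I-2: ZZ|Zz
Z/II-2 un I-1×I-2: ZZ|Zz
Z/II-3 un I-1×I-2: ZZ|Zz
⇒ Z over [I-1,I-2,II-1,II-2,II-3]: 27 consistent

II-1 ∈ {Uu ZZ, Uu Zz}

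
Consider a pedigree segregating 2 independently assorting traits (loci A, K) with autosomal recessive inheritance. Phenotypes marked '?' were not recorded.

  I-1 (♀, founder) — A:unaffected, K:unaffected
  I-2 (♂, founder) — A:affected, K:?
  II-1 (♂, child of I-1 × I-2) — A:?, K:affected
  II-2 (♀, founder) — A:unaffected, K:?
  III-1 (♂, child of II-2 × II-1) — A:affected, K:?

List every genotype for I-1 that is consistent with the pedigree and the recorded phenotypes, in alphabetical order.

A/I-1 un ·: AA|Aa
A/I-2 aff ·: aa
A/II-1 ? I-1×I-2: Aa|aa
A/II-2 un ·: Aa
A/III-1 aff II-2×II-1: aa
⇒ A over [I-1,I-2,II-1,II-2,III-1]: 3 consistent
K/I-1 un ·: Kk
K/I-2 ? ·: Kk|kk
K/II-1 aff I-1×I-2: kk
K/II-2 ? ·: KK|Kk|kk
K/III-1 ? II-2×II-1: Kk|kk
⇒ K over [I-1,I-2,II-1,II-2,III-1]: 8 consistent

I-1 ∈ {AA Kk, Aa Kk}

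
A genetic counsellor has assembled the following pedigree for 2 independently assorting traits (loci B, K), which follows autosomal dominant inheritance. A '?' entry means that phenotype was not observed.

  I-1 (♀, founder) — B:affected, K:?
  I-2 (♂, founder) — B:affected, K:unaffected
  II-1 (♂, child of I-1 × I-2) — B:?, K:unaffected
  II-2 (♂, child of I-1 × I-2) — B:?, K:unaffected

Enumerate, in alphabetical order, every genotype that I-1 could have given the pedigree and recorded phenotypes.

B/I-1 aff ·: Bb|BB
B/I-2 aff ·: Bb|BB
B/II-1 ? I-1×I-2: bb|Bb|BB
B/II-2 ? I-1×I-2: bb|Bb|BB
⇒ B over [I-1,I-2,II-1,II-2]: 18 consistent
K/I-1 ? ·: kk|Kk
K/I-2 un ·: kk
K/II-1 un I-1×I-2: kk
K/II-2 un I-1×I-2: kk
⇒ K over [I-1,I-2,II-1,II-2]: 2 consistent

I-1 ∈ {BB Kk, BB kk, Bb Kk, Bb kk}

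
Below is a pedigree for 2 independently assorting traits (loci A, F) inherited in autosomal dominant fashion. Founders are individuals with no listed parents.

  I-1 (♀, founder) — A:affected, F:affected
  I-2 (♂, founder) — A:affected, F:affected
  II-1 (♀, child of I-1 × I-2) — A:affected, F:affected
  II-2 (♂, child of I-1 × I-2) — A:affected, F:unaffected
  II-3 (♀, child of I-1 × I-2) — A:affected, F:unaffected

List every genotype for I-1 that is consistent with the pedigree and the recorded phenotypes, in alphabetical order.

I-1 ∈ {AA Ff, Aa Ff}

A/I-1 aff ·: Aa|AA
A/I-2 aff ·: Aa|AA
A/II-1 aff I-1×I-2: Aa|AA
A/II-2 aff I-1×I-2: Aa|AA
A/II-3 aff I-1×I-2: Aa|AA
⇒ A over [I-1,I-2,II-1,II-2,II-3]: 25 consistent
F/I-1 aff ·: Ff
F/I-2 aff ·: Ff
F/II-1 aff I-1×I-2: Ff|FF
F/II-2 un I-1×I-2: ff
F/II-3 un I-1×I-2: ff
⇒ F over [I-1,I-2,II-1,II-2,II-3]: 2 consistent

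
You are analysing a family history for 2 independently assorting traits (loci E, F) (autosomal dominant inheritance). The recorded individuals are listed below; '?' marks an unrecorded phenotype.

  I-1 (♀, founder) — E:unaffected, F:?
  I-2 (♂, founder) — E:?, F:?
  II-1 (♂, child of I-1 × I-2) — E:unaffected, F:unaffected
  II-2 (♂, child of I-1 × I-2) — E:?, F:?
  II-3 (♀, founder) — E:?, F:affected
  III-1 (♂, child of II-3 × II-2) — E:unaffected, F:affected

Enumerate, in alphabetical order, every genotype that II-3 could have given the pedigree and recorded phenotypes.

E/I-1 un ·: ee
E/I-2 ? ·: ee|Ee
E/II-1 un I-1×I-2: ee
E/II-2 ? I-1×I-2: ee|Ee
E/II-3 ? ·: ee|Ee
E/III-1 un II-3×II-2: ee
⇒ E over [I-1,I-2,II-1,II-2,II-3,III-1]: 6 consistent
F/I-1 ? ·: ff|Ff
F/I-2 ? ·: ff|Ff
F/II-1 un I-1×I-2: ff
F/II-2 ? I-1×I-2: ff|Ff|FF
F/II-3 aff ·: Ff|FF
F/III-1 aff II-3×II-2: Ff|FF
⇒ F over [I-1,I-2,II-1,II-2,II-3,III-1]: 23 consistent

II-3 ∈ {Ee FF, Ee Ff, ee FF, ee Ff}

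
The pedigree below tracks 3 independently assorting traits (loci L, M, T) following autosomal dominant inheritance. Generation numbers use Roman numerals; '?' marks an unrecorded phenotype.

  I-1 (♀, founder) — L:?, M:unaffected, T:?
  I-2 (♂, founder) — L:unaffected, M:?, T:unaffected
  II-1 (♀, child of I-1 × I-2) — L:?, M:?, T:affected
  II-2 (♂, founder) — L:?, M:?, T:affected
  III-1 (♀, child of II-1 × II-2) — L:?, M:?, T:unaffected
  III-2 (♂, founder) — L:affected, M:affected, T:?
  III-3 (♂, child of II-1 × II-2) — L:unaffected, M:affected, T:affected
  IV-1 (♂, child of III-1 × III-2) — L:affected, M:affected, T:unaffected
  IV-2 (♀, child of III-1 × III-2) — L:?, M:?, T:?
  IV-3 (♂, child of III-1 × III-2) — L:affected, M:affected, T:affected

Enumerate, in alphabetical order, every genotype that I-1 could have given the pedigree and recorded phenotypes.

I-1 ∈ {LL mm TT, LL mm Tt, Ll mm TT, Ll mm Tt, ll mm TT, ll mm Tt}

L/I-1 ? ·: ll|Ll|LL
L/I-2 un ·: ll
L/II-1 ? I-1×I-2: ll|Ll
L/II-2 ? ·: ll|Ll
L/III-1 ? II-1×II-2: ll|Ll|LL
L/III-2 aff ·: Ll|LL
L/III-3 un II-1×II-2: ll
L/IV-1 aff III-1×III-2: Ll|LL
L/IV-2 ? III-1×III-2: ll|Ll|LL
L/IV-3 aff III-1×III-2: Ll|LL
⇒ L over [I-1,I-2,II-1,II-2,III-1,III-2,III-3,IV-1,IV-2,IV-3]: 162 consistent
M/I-1 un ·: mm
M/I-2 ? ·: mm|Mm|MM
M/II-1 ? I-1×I-2: mm|Mm
M/II-2 ? ·: mm|Mm|MM
M/III-1 ? II-1×II-2: mm|Mm|MM
M/III-2 aff ·: Mm|MM
M/III-3 aff II-1×II-2: Mm|MM
M/IV-1 aff III-1×III-2: Mm|MM
M/IV-2 ? III-1×III-2: mm|Mm|MM
M/IV-3 aff III-1×III-2: Mm|MM
⇒ M over [I-1,I-2,II-1,II-2,III-1,III-2,III-3,IV-1,IV-2,IV-3]: 376 consistent
T/I-1 ? ·: Tt|TT
T/I-2 un ·: tt
T/II-1 aff I-1×I-2: Tt
T/II-2 aff ·: Tt
T/III-1 un II-1×II-2: tt
T/III-2 ? ·: Tt
T/III-3 aff II-1×II-2: Tt|TT
T/IV-1 un III-1×III-2: tt
T/IV-2 ? III-1×III-2: tt|Tt
T/IV-3 aff III-1×III-2: Tt
⇒ T over [I-1,I-2,II-1,II-2,III-1,III-2,III-3,IV-1,IV-2,IV-3]: 8 consistent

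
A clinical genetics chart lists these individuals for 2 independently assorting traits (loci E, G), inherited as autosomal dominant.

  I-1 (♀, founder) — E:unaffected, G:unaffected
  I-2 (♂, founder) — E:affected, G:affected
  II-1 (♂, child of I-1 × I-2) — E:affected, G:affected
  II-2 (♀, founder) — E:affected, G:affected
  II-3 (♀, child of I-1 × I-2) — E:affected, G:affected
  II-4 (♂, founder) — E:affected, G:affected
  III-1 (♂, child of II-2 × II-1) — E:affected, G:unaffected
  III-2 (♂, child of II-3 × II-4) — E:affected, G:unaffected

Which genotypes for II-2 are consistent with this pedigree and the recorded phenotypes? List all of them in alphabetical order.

E/I-1 un ·: ee
E/I-2 aff ·: Ee|EE
E/II-1 aff I-1×I-2: Ee
E/II-2 aff ·: Ee|EE
E/II-3 aff I-1×I-2: Ee
E/II-4 aff ·: Ee|EE
E/III-1 aff II-2×II-1: Ee|EE
E/III-2 aff II-3×II-4: Ee|EE
⇒ E over [I-1,I-2,II-1,II-2,II-3,II-4,III-1,III-2]: 32 consistent
G/I-1 un ·: gg
G/I-2 aff ·: Gg|GG
G/II-1 aff I-1×I-2: Gg
G/II-2 aff ·: Gg
G/II-3 aff I-1×I-2: Gg
G/II-4 aff ·: Gg
G/III-1 un II-2×II-1: gg
G/III-2 un II-3×II-4: gg
⇒ G over [I-1,I-2,II-1,II-2,II-3,II-4,III-1,III-2]: 2 consistent

II-2 ∈ {EE Gg, Ee Gg}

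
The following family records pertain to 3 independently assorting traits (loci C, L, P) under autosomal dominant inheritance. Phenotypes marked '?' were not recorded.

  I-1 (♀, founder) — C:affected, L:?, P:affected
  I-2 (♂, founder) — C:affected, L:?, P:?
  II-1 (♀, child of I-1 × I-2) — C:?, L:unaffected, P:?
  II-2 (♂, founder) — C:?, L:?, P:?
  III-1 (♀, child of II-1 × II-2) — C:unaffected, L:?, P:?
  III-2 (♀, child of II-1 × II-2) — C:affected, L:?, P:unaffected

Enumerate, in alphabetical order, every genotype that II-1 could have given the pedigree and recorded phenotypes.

II-1 ∈ {Cc ll Pp, Cc ll pp, cc ll Pp, cc ll pp}

C/I-1 aff ·: Cc|CC
C/I-2 aff ·: Cc|CC
C/II-1 ? I-1×I-2: cc|Cc
C/II-2 ? ·: cc|Cc
C/III-1 un II-1×II-2: cc
C/III-2 aff II-1×II-2: Cc|CC
⇒ C over [I-1,I-2,II-1,II-2,III-1,III-2]: 10 consistent
L/I-1 ? ·: ll|Ll
L/I-2 ? ·: ll|Ll
L/II-1 un I-1×I-2: ll
L/II-2 ? ·: ll|Ll|LL
L/III-1 ? II-1×II-2: ll|Ll
L/III-2 ? II-1×II-2: ll|Ll
⇒ L over [I-1,I-2,II-1,II-2,III-1,III-2]: 24 consistent
P/I-1 aff ·: Pp|PP
P/I-2 ? ·: pp|Pp|PP
P/II-1 ? I-1×I-2: pp|Pp
P/II-2 ? ·: pp|Pp
P/III-1 ? II-1×II-2: pp|Pp|PP
P/III-2 un II-1×II-2: pp
⇒ P over [I-1,I-2,II-1,II-2,III-1,III-2]: 31 consistent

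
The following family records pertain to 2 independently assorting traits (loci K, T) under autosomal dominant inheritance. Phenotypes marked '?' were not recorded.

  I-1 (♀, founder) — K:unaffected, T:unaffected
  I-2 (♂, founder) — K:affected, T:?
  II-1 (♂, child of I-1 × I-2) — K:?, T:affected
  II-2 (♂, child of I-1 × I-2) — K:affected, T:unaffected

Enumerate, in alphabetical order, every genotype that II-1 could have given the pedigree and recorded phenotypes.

II-1 ∈ {Kk Tt, kk Tt}

K/I-1 un ·: kk
K/I-2 aff ·: Kk|KK
K/II-1 ? I-1×I-2: kk|Kk
K/II-2 aff I-1×I-2: Kk
⇒ K over [I-1,I-2,II-1,II-2]: 3 consistent
T/I-1 un ·: tt
T/I-2 ? ·: Tt
T/II-1 aff I-1×I-2: Tt
T/II-2 un I-1×I-2: tt
⇒ T over [I-1,I-2,II-1,II-2]: 1 consistent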